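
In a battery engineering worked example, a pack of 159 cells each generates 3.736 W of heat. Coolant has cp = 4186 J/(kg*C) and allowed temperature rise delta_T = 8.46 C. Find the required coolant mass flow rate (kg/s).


Step 1: Total heat Q = 159 * 3.736 W = 594.02 W
Step 2: denom = cp * dT = 4186 * 8.46 = 35414
Step 3: m_dot = 594.02 / 35414 = 0.01677 kg/s

0.01677 kg/s


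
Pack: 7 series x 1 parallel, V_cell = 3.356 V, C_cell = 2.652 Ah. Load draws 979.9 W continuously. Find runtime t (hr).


Step 1: E_pack = Ns * V_cell * Np * C_cell = 7 * 3.356 * 1 * 2.652 = 62.301 Wh
Step 2: t = E_pack / P = 62.301 / 979.9 = 0.06358 hr

0.06358 hr


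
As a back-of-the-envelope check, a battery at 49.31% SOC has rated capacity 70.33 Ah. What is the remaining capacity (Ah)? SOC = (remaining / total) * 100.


remaining = SOC / 100 * total = 49.31 / 100 * 70.33 = 34.68 Ah

34.68 Ah


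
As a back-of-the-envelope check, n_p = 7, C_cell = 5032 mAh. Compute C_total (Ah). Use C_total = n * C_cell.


Convert: C_cell = 5032 mAh = 5.032 Ah
C_total = 7 * 5.032 = 35.224 Ah

35.224 Ah


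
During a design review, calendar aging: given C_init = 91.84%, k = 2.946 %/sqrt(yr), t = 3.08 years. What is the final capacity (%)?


sqrt(t) = sqrt(3.08) = 1.755
C_final = 91.84 - 2.946 * 1.755 = 86.67%

86.67%


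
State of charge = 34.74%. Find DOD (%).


Complement of SOC: DOD = 100% - 34.74% = 65.26%

65.26%


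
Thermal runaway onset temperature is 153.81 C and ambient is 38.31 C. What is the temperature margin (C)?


Safety margin = 153.81 C - 38.31 C = 115.5 C

115.5 C


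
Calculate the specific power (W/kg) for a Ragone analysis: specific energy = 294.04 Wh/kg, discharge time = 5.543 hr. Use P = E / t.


Specific power = 294.04 Wh/kg / 5.543 hr = 53.05 W/kg

53.05 W/kg


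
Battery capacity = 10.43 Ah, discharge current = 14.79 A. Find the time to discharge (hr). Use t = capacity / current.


Runtime = 10.43 Ah / 14.79 A = 0.7052 hr

0.7052 hr


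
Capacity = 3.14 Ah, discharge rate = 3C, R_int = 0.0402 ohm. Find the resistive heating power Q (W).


Step 1: I = C_rate * capacity = 3 * 3.14 = 9.42 A
Step 2: Q = I^2 * R = 9.42^2 * 0.0402 = 88.736 * 0.0402 = 3.567 W

3.567 W


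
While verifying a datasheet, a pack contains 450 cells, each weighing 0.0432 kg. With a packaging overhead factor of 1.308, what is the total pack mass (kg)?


m_pack = n * m_cell * overhead = 450 * 0.0432 * 1.308 = 25.43 kg

25.43 kg


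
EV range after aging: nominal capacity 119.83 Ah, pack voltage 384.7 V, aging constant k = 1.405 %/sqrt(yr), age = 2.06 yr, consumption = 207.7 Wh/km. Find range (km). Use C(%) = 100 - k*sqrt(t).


Step 1: capacity retention = 100 - 1.405 * sqrt(2.06) = 100 - 1.405 * 1.4353 = 97.983%
Step 2: C_now = 119.83 * 97.983/100 = 117.41 Ah
Step 3: E_pack = V * C_now = 384.7 * 117.41 = 45168 Wh
Step 4: range = E_pack / consumption = 45168 / 207.7 = 217.5 km

217.5 km


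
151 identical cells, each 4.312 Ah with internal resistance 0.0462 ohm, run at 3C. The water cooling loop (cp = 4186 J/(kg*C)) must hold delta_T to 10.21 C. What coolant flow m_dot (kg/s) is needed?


Step 1: I = 3 * 4.312 = 12.936 A
Step 2: Q_cell = I^2 * R = 12.936^2 * 0.0462 = 7.7311 W
Step 3: Q_total = 151 * 7.7311 = 1167.4 W
Step 4: m_dot = Q_total / (cp * dT) = 1167.4 / (4186 * 10.21) = 0.02731 kg/s

0.02731 kg/s


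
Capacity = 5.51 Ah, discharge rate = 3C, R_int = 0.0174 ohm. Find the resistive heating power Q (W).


Step 1: I = C_rate * capacity = 3 * 5.51 = 16.53 A
Step 2: Q = I^2 * R = 16.53^2 * 0.0174 = 273.24 * 0.0174 = 4.754 W

4.754 W


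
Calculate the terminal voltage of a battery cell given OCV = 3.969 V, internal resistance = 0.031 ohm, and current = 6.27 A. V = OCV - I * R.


IR drop = 6.27 * 0.031 = 0.19437 V
V = 3.969 - 0.19437 = 3.775 V

3.775 V


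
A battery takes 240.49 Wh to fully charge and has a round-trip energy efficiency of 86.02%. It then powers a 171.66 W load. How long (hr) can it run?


Step 1: E_discharge = eta/100 * E_charge = 86.02/100 * 240.49 = 206.87 Wh
Step 2: t = E_discharge / P = 206.87 / 171.66 = 1.205 hr

1.205 hr


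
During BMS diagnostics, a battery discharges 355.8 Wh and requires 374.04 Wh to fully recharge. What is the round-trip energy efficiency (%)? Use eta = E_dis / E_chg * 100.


Round-trip efficiency = 355.8/374.04 * 100% = 95.12%

95.12%


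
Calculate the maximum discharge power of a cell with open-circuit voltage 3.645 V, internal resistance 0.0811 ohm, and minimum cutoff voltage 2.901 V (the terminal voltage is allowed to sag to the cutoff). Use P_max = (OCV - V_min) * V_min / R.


dV = OCV - V_min = 0.744 V (so I_max = dV / R)
P_max = dV * V_min / R = 0.744 * 2.901 / 0.0811 = 26.61 W

26.61 W


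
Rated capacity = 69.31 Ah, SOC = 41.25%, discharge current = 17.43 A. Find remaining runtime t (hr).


Step 1: remaining = SOC/100 * C_total = 41.25/100 * 69.31 = 28.59 Ah
Step 2: t = remaining / I = 28.59 / 17.43 = 1.640 hr

1.640 hr


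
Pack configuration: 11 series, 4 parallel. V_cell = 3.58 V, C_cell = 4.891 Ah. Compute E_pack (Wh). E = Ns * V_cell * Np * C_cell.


E = Ns * Vcell * Np * Ccell = 11 * 3.58 * 4 * 4.891 = 770.4 Wh

770.4 Wh


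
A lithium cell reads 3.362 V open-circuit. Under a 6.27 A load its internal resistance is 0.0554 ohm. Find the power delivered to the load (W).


Step 1: V_terminal = OCV - I*R = 3.362 - 6.27 * 0.0554 = 3.0146 V
Step 2: P_out = V_terminal * I = 3.0146 * 6.27 = 18.90 W

18.90 W


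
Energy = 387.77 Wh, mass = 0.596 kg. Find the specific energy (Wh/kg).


ED = E / m = 387.77 / 0.596 = 650.6 Wh/kg

650.6 Wh/kg


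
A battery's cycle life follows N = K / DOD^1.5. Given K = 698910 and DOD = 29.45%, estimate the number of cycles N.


DOD^1.5 = 159.82
N = K / DOD^1.5 = 698910 / 159.82 = 4373

4373 cycles


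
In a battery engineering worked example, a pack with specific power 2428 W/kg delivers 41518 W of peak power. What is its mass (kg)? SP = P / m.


m = P / SP = 41518 / 2428 = 17.10 kg

17.10 kg


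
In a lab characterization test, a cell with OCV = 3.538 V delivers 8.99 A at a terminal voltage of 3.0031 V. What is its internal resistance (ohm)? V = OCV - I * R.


R = (OCV - V) / I = (3.538 - 3.0031) / 8.99 = 0.05950 ohm

0.05950 ohm


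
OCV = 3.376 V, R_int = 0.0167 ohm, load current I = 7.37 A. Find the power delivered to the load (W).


Step 1: V_terminal = OCV - I*R = 3.376 - 7.37 * 0.0167 = 3.2529 V
Step 2: P_out = V_terminal * I = 3.2529 * 7.37 = 23.97 W

23.97 W


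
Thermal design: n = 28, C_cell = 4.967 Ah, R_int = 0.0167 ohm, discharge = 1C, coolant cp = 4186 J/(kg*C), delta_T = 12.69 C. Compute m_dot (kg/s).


Step 1: I = 1 * 4.967 = 4.967 A
Step 2: Q_cell = I^2 * R = 4.967^2 * 0.0167 = 0.41201 W
Step 3: Q_total = 28 * 0.41201 = 11.536 W
Step 4: m_dot = Q_total / (cp * dT) = 11.536 / (4186 * 12.69) = 2.172e-04 kg/s

2.172e-04 kg/s


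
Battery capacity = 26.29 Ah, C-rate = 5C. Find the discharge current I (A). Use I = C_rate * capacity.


I = C_rate * capacity = 5 * 26.29 = 131.45 A

131.45 A


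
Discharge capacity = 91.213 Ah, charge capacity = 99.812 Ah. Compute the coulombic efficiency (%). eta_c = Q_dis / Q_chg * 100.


Coulombic efficiency = 91.213/99.812 * 100% = 91.38%

91.38%


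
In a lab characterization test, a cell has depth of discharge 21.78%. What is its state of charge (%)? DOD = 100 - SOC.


SOC = 100 - DOD = 100 - 21.78 = 78.22%

78.22%


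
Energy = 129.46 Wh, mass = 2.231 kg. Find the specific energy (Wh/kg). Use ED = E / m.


Specific energy = 129.46 Wh / 2.231 kg = 58.03 Wh/kg

58.03 Wh/kg


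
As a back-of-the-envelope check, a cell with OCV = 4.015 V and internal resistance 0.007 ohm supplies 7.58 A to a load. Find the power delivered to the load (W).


Step 1: V_terminal = OCV - I*R = 4.015 - 7.58 * 0.007 = 3.9619 V
Step 2: P_out = V_terminal * I = 3.9619 * 7.58 = 30.03 W

30.03 W


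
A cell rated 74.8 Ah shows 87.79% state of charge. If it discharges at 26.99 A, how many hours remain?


Step 1: remaining = SOC/100 * C_total = 87.79/100 * 74.8 = 65.667 Ah
Step 2: t = remaining / I = 65.667 / 26.99 = 2.433 hr

2.433 hr


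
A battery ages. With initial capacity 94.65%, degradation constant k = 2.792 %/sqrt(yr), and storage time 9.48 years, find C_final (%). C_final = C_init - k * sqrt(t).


Step 1: sqrt(9.48 yr) = 3.079
Step 2: drop = 2.792 * 3.079 = 8.5966
Step 3: C_final = 94.65 - 8.5966 = 86.05%

86.05%


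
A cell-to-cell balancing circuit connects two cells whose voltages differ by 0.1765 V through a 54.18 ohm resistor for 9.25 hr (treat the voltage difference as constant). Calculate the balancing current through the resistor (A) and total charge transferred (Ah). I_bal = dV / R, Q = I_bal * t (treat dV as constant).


I_bal = dV / R = 0.1765 / 54.18 = 0.0032577 A
Q = I_bal * t = 0.0032577 * 9.25 = 0.03013 Ah

I=0.0032577 A, Q=0.03013 Ah


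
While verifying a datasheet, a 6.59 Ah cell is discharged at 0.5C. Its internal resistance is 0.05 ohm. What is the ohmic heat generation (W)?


Step 1: I = C_rate * capacity = 0.5 * 6.59 = 3.295 A
Step 2: Q = I^2 * R = 3.295^2 * 0.05 = 10.857 * 0.05 = 0.5429 W

0.5429 W


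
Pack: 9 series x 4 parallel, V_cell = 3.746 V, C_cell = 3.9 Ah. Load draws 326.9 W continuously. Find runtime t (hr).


Step 1: E_pack = Ns * V_cell * Np * C_cell = 9 * 3.746 * 4 * 3.9 = 525.94 Wh
Step 2: t = E_pack / P = 525.94 / 326.9 = 1.609 hr

1.609 hr


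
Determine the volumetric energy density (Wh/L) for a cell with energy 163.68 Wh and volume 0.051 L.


ED = E / V = 163.68 / 0.051 = 3209 Wh/L

3209 Wh/L


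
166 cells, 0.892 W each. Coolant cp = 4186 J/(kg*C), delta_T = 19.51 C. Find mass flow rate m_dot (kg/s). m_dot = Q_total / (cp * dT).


Q_total = 166 * 0.892 = 148.07 W
m_dot = Q_total / (cp * dT) = 148.07 / (4186 * 19.51) = 0.001813 kg/s

0.001813 kg/s


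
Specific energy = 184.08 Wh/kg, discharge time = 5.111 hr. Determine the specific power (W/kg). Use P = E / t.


Specific power = 184.08 Wh/kg / 5.111 hr = 36.02 W/kg

36.02 W/kg


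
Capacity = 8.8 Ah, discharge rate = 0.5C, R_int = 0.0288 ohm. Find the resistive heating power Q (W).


Step 1: I = C_rate * capacity = 0.5 * 8.8 = 4.4 A
Step 2: Q = I^2 * R = 4.4^2 * 0.0288 = 19.36 * 0.0288 = 0.5576 W

0.5576 W


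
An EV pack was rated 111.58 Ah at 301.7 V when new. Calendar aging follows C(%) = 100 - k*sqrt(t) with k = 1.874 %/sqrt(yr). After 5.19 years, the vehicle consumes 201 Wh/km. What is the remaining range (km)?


Step 1: capacity retention = 100 - 1.874 * sqrt(5.19) = 100 - 1.874 * 2.2782 = 95.731%
Step 2: C_now = 111.58 * 95.731/100 = 106.82 Ah
Step 3: E_pack = V * C_now = 301.7 * 106.82 = 32228 Wh
Step 4: range = E_pack / consumption = 32228 / 201 = 160.3 km

160.3 km


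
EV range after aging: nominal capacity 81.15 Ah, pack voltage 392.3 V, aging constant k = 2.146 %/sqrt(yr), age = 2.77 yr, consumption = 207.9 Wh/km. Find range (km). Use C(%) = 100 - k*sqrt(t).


Step 1: capacity retention = 100 - 2.146 * sqrt(2.77) = 100 - 2.146 * 1.6643 = 96.428%
Step 2: C_now = 81.15 * 96.428/100 = 78.251 Ah
Step 3: E_pack = V * C_now = 392.3 * 78.251 = 30698 Wh
Step 4: range = E_pack / consumption = 30698 / 207.9 = 147.7 km

147.7 km


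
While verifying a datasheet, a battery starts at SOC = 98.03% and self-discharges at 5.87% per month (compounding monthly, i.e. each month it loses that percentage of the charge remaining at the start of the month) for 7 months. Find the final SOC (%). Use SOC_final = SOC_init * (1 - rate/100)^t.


decay = (1 - 5.87/100)^7 = 0.65478
SOC_final = 98.03 * 0.65478 = 64.19%

64.19%


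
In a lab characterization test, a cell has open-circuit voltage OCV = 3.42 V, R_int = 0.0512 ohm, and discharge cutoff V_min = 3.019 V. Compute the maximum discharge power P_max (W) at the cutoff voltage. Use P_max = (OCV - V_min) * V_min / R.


dV = OCV - V_min = 0.401 V (so I_max = dV / R)
P_max = dV * V_min / R = 0.401 * 3.019 / 0.0512 = 23.64 W

23.64 W


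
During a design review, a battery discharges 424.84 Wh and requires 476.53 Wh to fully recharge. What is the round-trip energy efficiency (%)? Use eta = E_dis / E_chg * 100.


Round-trip efficiency = 424.84/476.53 * 100% = 89.15%

89.15%


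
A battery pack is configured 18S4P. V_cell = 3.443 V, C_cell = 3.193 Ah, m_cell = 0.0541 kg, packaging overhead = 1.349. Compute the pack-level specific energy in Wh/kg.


Step 1: V_pack = 18 * 3.443 = 61.974 V
Step 2: C_pack = 4 * 3.193 = 12.772 Ah
Step 3: E_pack = V_pack * C_pack = 61.974 * 12.772 = 791.53 Wh
Step 4: m_pack = 18 * 4 * 0.0541 * 1.349 = 5.2546 kg
Step 5: ED = E_pack / m_pack = 791.53 / 5.2546 = 150.6 Wh/kg

150.6 Wh/kg


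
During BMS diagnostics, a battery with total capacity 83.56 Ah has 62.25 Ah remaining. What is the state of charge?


SOC% = 62.25 / 83.56 * 100 = 74.50%

74.50%


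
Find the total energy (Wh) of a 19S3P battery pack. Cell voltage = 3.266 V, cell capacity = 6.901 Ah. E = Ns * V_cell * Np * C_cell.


E = Ns * Vcell * Np * Ccell = 19 * 3.266 * 3 * 6.901 = 1285 Wh

1285 Wh


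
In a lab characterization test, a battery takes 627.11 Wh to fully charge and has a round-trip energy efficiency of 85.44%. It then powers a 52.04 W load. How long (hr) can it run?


Step 1: E_discharge = eta/100 * E_charge = 85.44/100 * 627.11 = 535.8 Wh
Step 2: t = E_discharge / P = 535.8 / 52.04 = 10.30 hr

10.30 hr


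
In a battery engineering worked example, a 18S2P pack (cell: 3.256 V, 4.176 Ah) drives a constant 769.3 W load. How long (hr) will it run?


Step 1: E_pack = Ns * V_cell * Np * C_cell = 18 * 3.256 * 2 * 4.176 = 489.49 Wh
Step 2: t = E_pack / P = 489.49 / 769.3 = 0.6363 hr

0.6363 hr


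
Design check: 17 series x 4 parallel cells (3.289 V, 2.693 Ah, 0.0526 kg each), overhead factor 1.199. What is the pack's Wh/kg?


Step 1: V_pack = 17 * 3.289 = 55.913 V
Step 2: C_pack = 4 * 2.693 = 10.772 Ah
Step 3: E_pack = V_pack * C_pack = 55.913 * 10.772 = 602.29 Wh
Step 4: m_pack = 17 * 4 * 0.0526 * 1.199 = 4.2886 kg
Step 5: ED = E_pack / m_pack = 602.29 / 4.2886 = 140.4 Wh/kg

140.4 Wh/kg


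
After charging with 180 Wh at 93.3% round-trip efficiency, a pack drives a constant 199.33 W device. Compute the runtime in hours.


Step 1: E_discharge = eta/100 * E_charge = 93.3/100 * 180 = 167.94 Wh
Step 2: t = E_discharge / P = 167.94 / 199.33 = 0.8425 hr

0.8425 hr


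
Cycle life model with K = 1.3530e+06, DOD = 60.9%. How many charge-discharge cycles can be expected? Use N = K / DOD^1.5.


DOD^1.5 = 475.25
N = K / DOD^1.5 = 1.3530e+06 / 475.25 = 2847

2847 cycles


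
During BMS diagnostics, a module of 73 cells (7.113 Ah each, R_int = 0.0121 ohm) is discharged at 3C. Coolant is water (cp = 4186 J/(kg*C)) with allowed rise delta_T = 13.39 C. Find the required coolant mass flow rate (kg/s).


Step 1: I = 3 * 7.113 = 21.339 A
Step 2: Q_cell = I^2 * R = 21.339^2 * 0.0121 = 5.5098 W
Step 3: Q_total = 73 * 5.5098 = 402.22 W
Step 4: m_dot = Q_total / (cp * dT) = 402.22 / (4186 * 13.39) = 0.007176 kg/s

0.007176 kg/s


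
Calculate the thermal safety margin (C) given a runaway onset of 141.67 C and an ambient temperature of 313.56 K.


Convert: T_ambient = 313.56 K = 40.41 C
margin = 141.67 - 40.41 = 101.26 C

101.26 C


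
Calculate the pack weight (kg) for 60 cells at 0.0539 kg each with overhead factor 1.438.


m_pack = n * m_cell * overhead = 60 * 0.0539 * 1.438 = 4.650 kg

4.650 kg


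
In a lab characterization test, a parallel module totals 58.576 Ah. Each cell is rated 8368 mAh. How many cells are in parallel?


Convert: C_cell = 8368 mAh = 8.368 Ah
n = C_total / C_cell = 58.576 / 8.368 = 7

7


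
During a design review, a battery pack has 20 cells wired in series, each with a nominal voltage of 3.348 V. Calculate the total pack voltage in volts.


V_pack = n * V_cell = 20 * 3.348 = 66.96 V

66.96 V


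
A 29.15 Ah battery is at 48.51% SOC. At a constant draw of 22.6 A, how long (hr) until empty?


Step 1: remaining = SOC/100 * C_total = 48.51/100 * 29.15 = 14.141 Ah
Step 2: t = remaining / I = 14.141 / 22.6 = 0.6257 hr

0.6257 hr


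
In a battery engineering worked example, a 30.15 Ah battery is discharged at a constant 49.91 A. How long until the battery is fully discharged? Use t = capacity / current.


Runtime = 30.15 Ah / 49.91 A = 0.6041 hr

0.6041 hr


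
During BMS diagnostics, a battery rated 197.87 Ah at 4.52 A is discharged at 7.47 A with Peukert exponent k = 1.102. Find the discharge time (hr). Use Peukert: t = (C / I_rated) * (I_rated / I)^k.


Step 1: t_rated = C / I_rated = 197.87 / 4.52 = 43.777 hr
Step 2: ratio = 4.52 / 7.47 = 0.60509
Step 3: ratio^k = 0.60509^1.102 = 0.57486
Step 4: t = t_rated * ratio^k = 43.777 * 0.57486 = 25.17 hr

25.17 hr


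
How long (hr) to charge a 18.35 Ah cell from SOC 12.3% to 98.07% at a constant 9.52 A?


delta_Ah = 18.35 * (98.07 - 12.3) / 100 = 15.739 Ah
t = delta_Ah / I = 15.739 / 9.52 = 1.653 hr

1.653 hr


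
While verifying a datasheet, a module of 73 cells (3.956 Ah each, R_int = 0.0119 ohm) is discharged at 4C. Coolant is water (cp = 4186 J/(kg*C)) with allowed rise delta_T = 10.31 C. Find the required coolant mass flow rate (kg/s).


Step 1: I = 4 * 3.956 = 15.824 A
Step 2: Q_cell = I^2 * R = 15.824^2 * 0.0119 = 2.9797 W
Step 3: Q_total = 73 * 2.9797 = 217.52 W
Step 4: m_dot = Q_total / (cp * dT) = 217.52 / (4186 * 10.31) = 0.005040 kg/s

0.005040 kg/s


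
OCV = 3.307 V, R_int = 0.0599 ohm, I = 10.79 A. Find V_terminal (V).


IR drop = 10.79 * 0.0599 = 0.64632 V
V = 3.307 - 0.64632 = 2.661 V

2.661 V


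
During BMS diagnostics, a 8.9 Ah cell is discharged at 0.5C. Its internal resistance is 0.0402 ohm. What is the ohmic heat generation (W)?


Step 1: I = C_rate * capacity = 0.5 * 8.9 = 4.45 A
Step 2: Q = I^2 * R = 4.45^2 * 0.0402 = 19.803 * 0.0402 = 0.7961 W

0.7961 W


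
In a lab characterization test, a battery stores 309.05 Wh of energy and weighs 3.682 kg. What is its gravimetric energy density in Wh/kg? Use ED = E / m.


Specific energy = 309.05 Wh / 3.682 kg = 83.94 Wh/kg

83.94 Wh/kg


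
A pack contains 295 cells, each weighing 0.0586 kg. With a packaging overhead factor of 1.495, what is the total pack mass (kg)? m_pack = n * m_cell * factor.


m_pack = n * m_cell * overhead = 295 * 0.0586 * 1.495 = 25.84 kg

25.84 kg


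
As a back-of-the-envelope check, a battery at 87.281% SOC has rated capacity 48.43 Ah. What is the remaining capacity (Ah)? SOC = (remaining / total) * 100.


remaining = SOC / 100 * total = 87.281 / 100 * 48.43 = 42.27 Ah

42.27 Ah


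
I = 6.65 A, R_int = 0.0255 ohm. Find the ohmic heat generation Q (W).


Q = I^2 * R = 6.65^2 * 0.0255 = 1.128 W

1.128 W


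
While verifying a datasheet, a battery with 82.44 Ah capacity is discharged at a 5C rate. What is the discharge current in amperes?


At 5C: I = 5 * 82.44 Ah = 412.2 A

412.2 A


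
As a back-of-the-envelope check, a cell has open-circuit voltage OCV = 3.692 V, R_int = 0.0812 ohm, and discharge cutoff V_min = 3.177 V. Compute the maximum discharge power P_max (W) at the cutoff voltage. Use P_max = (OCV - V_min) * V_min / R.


dV = OCV - V_min = 0.515 V (so I_max = dV / R)
P_max = dV * V_min / R = 0.515 * 3.177 / 0.0812 = 20.15 W

20.15 W


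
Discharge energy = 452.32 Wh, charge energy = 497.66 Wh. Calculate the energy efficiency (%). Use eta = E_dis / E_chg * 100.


eta_e = E_dis / E_chg * 100 = 452.32 / 497.66 * 100 = 90.89%

90.89%


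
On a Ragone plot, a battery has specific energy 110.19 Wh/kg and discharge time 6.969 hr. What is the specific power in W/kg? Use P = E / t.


P_specific = E / t = 110.19 / 6.969 = 15.81 W/kg

15.81 W/kg


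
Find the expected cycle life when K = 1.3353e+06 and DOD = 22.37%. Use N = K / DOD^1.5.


Step 1: DOD^1.5 = 22.37^1.5 = 105.8
Step 2: N = 1.3353e+06 / 105.8 = 12620 cycles

12620 cycles


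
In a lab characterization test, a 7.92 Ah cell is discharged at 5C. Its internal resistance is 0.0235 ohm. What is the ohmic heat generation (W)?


Step 1: I = C_rate * capacity = 5 * 7.92 = 39.6 A
Step 2: Q = I^2 * R = 39.6^2 * 0.0235 = 1568.2 * 0.0235 = 36.85 W

36.85 W


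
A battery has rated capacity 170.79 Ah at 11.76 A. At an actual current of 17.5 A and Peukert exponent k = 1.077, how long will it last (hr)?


t_rated = C / I_rated = 170.79 / 11.76 = 14.523 hr
(I_rated/I)^k = (0.672)^1.077 = 0.65174
t = t_rated * (I_rated/I)^k = 14.523 * 0.65174 = 9.465 hr

9.465 hr


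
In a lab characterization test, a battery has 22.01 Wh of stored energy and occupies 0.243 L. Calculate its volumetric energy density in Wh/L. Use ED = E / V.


ED = E / V = 22.01 / 0.243 = 90.58 Wh/L

90.58 Wh/L


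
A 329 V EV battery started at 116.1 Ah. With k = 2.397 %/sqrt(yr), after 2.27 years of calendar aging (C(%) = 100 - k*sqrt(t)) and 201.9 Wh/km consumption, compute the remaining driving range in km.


Step 1: capacity retention = 100 - 2.397 * sqrt(2.27) = 100 - 2.397 * 1.5067 = 96.388%
Step 2: C_now = 116.1 * 96.388/100 = 111.91 Ah
Step 3: E_pack = V * C_now = 329 * 111.91 = 36818 Wh
Step 4: range = E_pack / consumption = 36818 / 201.9 = 182.4 km

182.4 km


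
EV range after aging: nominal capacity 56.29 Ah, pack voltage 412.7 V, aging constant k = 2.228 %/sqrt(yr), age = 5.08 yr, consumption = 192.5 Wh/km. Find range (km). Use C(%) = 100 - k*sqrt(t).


Step 1: capacity retention = 100 - 2.228 * sqrt(5.08) = 100 - 2.228 * 2.2539 = 94.978%
Step 2: C_now = 56.29 * 94.978/100 = 53.463 Ah
Step 3: E_pack = V * C_now = 412.7 * 53.463 = 22064 Wh
Step 4: range = E_pack / consumption = 22064 / 192.5 = 114.6 km

114.6 km


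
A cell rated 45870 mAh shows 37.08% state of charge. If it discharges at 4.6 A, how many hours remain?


Convert: C_total = 45870 mAh = 45.87 Ah
Step 1: remaining = SOC/100 * C_total = 37.08/100 * 45.87 = 17.009 Ah
Step 2: t = remaining / I = 17.009 / 4.6 = 3.698 hr

3.698 hr


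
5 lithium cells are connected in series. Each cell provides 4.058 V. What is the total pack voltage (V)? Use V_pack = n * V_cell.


With 5 cells in series at 4.058 V each, V_pack = 20.29 V

20.29 V


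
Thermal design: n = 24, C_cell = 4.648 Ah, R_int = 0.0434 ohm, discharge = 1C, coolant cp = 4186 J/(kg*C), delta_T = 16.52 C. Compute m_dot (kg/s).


Step 1: I = 1 * 4.648 = 4.648 A
Step 2: Q_cell = I^2 * R = 4.648^2 * 0.0434 = 0.93761 W
Step 3: Q_total = 24 * 0.93761 = 22.503 W
Step 4: m_dot = Q_total / (cp * dT) = 22.503 / (4186 * 16.52) = 3.254e-04 kg/s

3.254e-04 kg/s


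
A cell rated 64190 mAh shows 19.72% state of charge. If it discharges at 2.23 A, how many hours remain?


Convert: C_total = 64190 mAh = 64.19 Ah
Step 1: remaining = SOC/100 * C_total = 19.72/100 * 64.19 = 12.658 Ah
Step 2: t = remaining / I = 12.658 / 2.23 = 5.676 hr

5.676 hr


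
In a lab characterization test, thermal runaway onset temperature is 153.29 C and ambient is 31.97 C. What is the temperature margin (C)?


Safety margin = 153.29 C - 31.97 C = 121.32 C

121.32 C


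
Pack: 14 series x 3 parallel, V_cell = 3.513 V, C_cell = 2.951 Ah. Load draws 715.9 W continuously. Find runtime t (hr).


Step 1: E_pack = Ns * V_cell * Np * C_cell = 14 * 3.513 * 3 * 2.951 = 435.41 Wh
Step 2: t = E_pack / P = 435.41 / 715.9 = 0.6082 hr

0.6082 hr


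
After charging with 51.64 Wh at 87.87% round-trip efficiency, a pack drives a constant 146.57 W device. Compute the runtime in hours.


Step 1: E_discharge = eta/100 * E_charge = 87.87/100 * 51.64 = 45.376 Wh
Step 2: t = E_discharge / P = 45.376 / 146.57 = 0.3096 hr

0.3096 hr


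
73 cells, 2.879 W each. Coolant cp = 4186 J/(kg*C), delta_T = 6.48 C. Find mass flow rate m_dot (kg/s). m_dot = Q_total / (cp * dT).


Q_total = 73 * 2.879 = 210.17 W
m_dot = Q_total / (cp * dT) = 210.17 / (4186 * 6.48) = 0.007748 kg/s

0.007748 kg/s


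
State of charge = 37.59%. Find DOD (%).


Complement of SOC: DOD = 100% - 37.59% = 62.41%

62.41%


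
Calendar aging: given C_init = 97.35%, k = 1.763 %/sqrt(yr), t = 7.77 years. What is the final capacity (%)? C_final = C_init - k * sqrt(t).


Step 1: sqrt(7.77 yr) = 2.7875
Step 2: drop = 1.763 * 2.7875 = 4.9144
Step 3: C_final = 97.35 - 4.9144 = 92.44%

92.44%


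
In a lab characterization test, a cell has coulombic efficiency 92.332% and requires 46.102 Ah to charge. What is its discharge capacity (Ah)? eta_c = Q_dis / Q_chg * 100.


Q_dis = eta/100 * Q_chg = 92.332/100 * 46.102 = 42.57 Ah

42.57 Ah


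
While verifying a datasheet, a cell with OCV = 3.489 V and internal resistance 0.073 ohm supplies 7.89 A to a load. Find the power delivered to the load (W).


Step 1: V_terminal = OCV - I*R = 3.489 - 7.89 * 0.073 = 2.913 V
Step 2: P_out = V_terminal * I = 2.913 * 7.89 = 22.98 W

22.98 W


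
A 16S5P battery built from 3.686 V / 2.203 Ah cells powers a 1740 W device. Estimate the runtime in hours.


Step 1: E_pack = Ns * V_cell * Np * C_cell = 16 * 3.686 * 5 * 2.203 = 649.62 Wh
Step 2: t = E_pack / P = 649.62 / 1740 = 0.3733 hr

0.3733 hr


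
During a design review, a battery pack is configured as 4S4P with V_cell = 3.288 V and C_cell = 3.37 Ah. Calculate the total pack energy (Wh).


V_pack = 4 * 3.288 = 13.152 V
C_pack = 4 * 3.37 = 13.48 Ah
E = V_pack * C_pack = 13.152 * 13.48 = 177.3 Wh

177.3 Wh


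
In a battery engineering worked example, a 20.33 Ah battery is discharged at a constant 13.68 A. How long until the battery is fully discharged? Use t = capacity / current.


Runtime = 20.33 Ah / 13.68 A = 1.486 hr

1.486 hr


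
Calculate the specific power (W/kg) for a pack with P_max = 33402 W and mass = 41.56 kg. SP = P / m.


Specific power = 33402 W / 41.56 kg = 803.7 W/kg

803.7 W/kg


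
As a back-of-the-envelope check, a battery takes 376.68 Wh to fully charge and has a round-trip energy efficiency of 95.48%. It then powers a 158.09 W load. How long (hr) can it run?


Step 1: E_discharge = eta/100 * E_charge = 95.48/100 * 376.68 = 359.65 Wh
Step 2: t = E_discharge / P = 359.65 / 158.09 = 2.275 hr

2.275 hr


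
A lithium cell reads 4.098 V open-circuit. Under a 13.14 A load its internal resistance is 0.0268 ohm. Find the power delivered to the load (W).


Step 1: V_terminal = OCV - I*R = 4.098 - 13.14 * 0.0268 = 3.7458 V
Step 2: P_out = V_terminal * I = 3.7458 * 13.14 = 49.22 W

49.22 W


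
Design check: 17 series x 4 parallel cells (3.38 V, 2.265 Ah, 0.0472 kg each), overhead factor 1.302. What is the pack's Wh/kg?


Step 1: V_pack = 17 * 3.38 = 57.46 V
Step 2: C_pack = 4 * 2.265 = 9.06 Ah
Step 3: E_pack = V_pack * C_pack = 57.46 * 9.06 = 520.59 Wh
Step 4: m_pack = 17 * 4 * 0.0472 * 1.302 = 4.1789 kg
Step 5: ED = E_pack / m_pack = 520.59 / 4.1789 = 124.6 Wh/kg

124.6 Wh/kg


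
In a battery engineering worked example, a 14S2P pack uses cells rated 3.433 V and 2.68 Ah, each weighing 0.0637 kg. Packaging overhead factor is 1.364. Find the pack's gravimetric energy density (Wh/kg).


Step 1: V_pack = 14 * 3.433 = 48.062 V
Step 2: C_pack = 2 * 2.68 = 5.36 Ah
Step 3: E_pack = V_pack * C_pack = 48.062 * 5.36 = 257.61 Wh
Step 4: m_pack = 14 * 2 * 0.0637 * 1.364 = 2.4328 kg
Step 5: ED = E_pack / m_pack = 257.61 / 2.4328 = 105.9 Wh/kg

105.9 Wh/kg


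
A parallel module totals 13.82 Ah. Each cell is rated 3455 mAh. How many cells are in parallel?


Convert: C_cell = 3455 mAh = 3.455 Ah
n = C_total / C_cell = 13.82 / 3.455 = 4

4


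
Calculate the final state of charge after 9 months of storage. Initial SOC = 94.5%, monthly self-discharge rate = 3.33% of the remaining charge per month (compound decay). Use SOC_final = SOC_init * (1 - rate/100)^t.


Monthly retention factor = 1 - 3.33/100 = 0.9667
Over 9 months: factor^9 = 0.73727
SOC_final = 94.5 * 0.73727 = 69.67%

69.67%


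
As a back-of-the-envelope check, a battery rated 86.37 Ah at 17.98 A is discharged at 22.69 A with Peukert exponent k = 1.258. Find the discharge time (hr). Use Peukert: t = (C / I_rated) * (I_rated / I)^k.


Step 1: t_rated = C / I_rated = 86.37 / 17.98 = 4.8037 hr
Step 2: ratio = 17.98 / 22.69 = 0.79242
Step 3: ratio^k = 0.79242^1.258 = 0.74625
Step 4: t = t_rated * ratio^k = 4.8037 * 0.74625 = 3.585 hr

3.585 hr


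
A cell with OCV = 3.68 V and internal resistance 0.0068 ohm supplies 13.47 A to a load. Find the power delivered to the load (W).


Step 1: V_terminal = OCV - I*R = 3.68 - 13.47 * 0.0068 = 3.5884 V
Step 2: P_out = V_terminal * I = 3.5884 * 13.47 = 48.34 W

48.34 W


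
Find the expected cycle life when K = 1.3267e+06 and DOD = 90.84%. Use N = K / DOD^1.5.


Step 1: DOD^1.5 = 90.84^1.5 = 865.8
Step 2: N = 1.3267e+06 / 865.8 = 1532 cycles

1532 cycles


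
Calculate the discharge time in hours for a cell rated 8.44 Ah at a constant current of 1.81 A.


Runtime = 8.44 Ah / 1.81 A = 4.663 hr

4.663 hr


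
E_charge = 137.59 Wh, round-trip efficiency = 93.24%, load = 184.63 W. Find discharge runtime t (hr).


Step 1: E_discharge = eta/100 * E_charge = 93.24/100 * 137.59 = 128.29 Wh
Step 2: t = E_discharge / P = 128.29 / 184.63 = 0.6948 hr

0.6948 hr


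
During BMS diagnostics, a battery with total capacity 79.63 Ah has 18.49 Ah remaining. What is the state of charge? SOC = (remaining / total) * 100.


SOC = (remaining / total) * 100 = (18.49 / 79.63) * 100 = 23.22%

23.22%


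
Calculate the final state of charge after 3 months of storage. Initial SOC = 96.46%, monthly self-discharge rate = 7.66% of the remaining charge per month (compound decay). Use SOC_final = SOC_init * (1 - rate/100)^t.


decay = (1 - 7.66/100)^3 = 0.78735
SOC_final = 96.46 * 0.78735 = 75.95%

75.95%


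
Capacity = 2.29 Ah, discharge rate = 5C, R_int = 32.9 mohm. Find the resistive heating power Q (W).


Convert: R = 32.9 mohm = 0.0329 ohm
Step 1: I = C_rate * capacity = 5 * 2.29 = 11.45 A
Step 2: Q = I^2 * R = 11.45^2 * 0.0329 = 131.1 * 0.0329 = 4.313 W

4.313 W


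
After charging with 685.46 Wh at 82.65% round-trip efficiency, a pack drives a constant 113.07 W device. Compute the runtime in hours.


Step 1: E_discharge = eta/100 * E_charge = 82.65/100 * 685.46 = 566.53 Wh
Step 2: t = E_discharge / P = 566.53 / 113.07 = 5.010 hr

5.010 hr


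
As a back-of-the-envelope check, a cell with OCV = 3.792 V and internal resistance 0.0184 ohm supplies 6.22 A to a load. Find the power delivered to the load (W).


Step 1: V_terminal = OCV - I*R = 3.792 - 6.22 * 0.0184 = 3.6776 V
Step 2: P_out = V_terminal * I = 3.6776 * 6.22 = 22.87 W

22.87 W


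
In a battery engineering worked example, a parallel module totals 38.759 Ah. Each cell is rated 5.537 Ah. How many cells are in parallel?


n = C_total / C_cell = 38.759 / 5.537 = 7

7


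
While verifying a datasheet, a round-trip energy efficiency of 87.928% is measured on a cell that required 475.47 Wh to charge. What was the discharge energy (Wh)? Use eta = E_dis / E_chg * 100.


E_dis = eta/100 * E_chg = 87.928/100 * 475.47 = 418.1 Wh

418.1 Wh


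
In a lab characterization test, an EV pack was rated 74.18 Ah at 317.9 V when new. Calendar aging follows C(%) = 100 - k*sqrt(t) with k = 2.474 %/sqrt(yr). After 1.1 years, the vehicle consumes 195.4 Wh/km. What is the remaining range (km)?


Step 1: capacity retention = 100 - 2.474 * sqrt(1.1) = 100 - 2.474 * 1.0488 = 97.405%
Step 2: C_now = 74.18 * 97.405/100 = 72.255 Ah
Step 3: E_pack = V * C_now = 317.9 * 72.255 = 22970 Wh
Step 4: range = E_pack / consumption = 22970 / 195.4 = 117.6 km

117.6 km


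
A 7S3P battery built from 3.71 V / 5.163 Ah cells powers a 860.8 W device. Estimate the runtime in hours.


Step 1: E_pack = Ns * V_cell * Np * C_cell = 7 * 3.71 * 3 * 5.163 = 402.25 Wh
Step 2: t = E_pack / P = 402.25 / 860.8 = 0.4673 hr

0.4673 hr


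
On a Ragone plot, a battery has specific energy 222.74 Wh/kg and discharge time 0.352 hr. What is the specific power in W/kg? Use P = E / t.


P_specific = E / t = 222.74 / 0.352 = 632.8 W/kg

632.8 W/kg


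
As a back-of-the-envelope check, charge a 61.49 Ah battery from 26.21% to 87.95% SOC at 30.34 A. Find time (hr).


Step 1: dSOC = 87.95% - 26.21% = 61.74%
Step 2: delta_Ah = 61.49 * 61.74 / 100 = 37.964 Ah
Step 3: t = 37.964 / 30.34 = 1.251 hr

1.251 hr


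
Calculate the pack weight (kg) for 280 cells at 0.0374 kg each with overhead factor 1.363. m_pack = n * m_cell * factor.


Cell mass sum = 280 * 0.0374 = 10.472 kg
With overhead 1.363: m_pack = 10.472 * 1.363 = 14.27 kg

14.27 kg


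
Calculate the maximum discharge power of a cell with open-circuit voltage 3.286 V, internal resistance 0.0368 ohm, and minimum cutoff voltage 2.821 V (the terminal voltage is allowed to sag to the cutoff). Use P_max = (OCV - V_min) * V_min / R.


dV = OCV - V_min = 0.465 V (so I_max = dV / R)
P_max = dV * V_min / R = 0.465 * 2.821 / 0.0368 = 35.65 W

35.65 W


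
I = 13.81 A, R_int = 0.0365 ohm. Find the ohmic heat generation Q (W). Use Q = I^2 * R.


I^2 = 190.72
Q = 190.72 * 0.0365 = 6.961 W

6.961 W


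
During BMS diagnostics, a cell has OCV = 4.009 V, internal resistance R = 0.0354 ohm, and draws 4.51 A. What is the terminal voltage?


V = OCV - I*R = 4.009 - 4.51 * 0.0354 = 3.849 V

3.849 V


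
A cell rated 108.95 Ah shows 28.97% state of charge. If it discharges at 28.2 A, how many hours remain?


Step 1: remaining = SOC/100 * C_total = 28.97/100 * 108.95 = 31.563 Ah
Step 2: t = remaining / I = 31.563 / 28.2 = 1.119 hr

1.119 hr


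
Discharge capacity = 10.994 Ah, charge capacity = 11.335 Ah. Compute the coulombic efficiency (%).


Coulombic efficiency = 10.994/11.335 * 100% = 96.99%

96.99%


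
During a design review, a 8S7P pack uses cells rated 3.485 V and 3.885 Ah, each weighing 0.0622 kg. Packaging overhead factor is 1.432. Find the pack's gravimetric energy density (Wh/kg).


Step 1: V_pack = 8 * 3.485 = 27.88 V
Step 2: C_pack = 7 * 3.885 = 27.195 Ah
Step 3: E_pack = V_pack * C_pack = 27.88 * 27.195 = 758.2 Wh
Step 4: m_pack = 8 * 7 * 0.0622 * 1.432 = 4.9879 kg
Step 5: ED = E_pack / m_pack = 758.2 / 4.9879 = 152.0 Wh/kg

152.0 Wh/kg


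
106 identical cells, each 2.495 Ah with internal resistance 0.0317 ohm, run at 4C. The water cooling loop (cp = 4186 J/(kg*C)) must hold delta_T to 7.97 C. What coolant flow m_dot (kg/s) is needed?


Step 1: I = 4 * 2.495 = 9.98 A
Step 2: Q_cell = I^2 * R = 9.98^2 * 0.0317 = 3.1573 W
Step 3: Q_total = 106 * 3.1573 = 334.67 W
Step 4: m_dot = Q_total / (cp * dT) = 334.67 / (4186 * 7.97) = 0.01003 kg/s

0.01003 kg/s


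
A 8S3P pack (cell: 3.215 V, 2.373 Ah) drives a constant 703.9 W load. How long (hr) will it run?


Step 1: E_pack = Ns * V_cell * Np * C_cell = 8 * 3.215 * 3 * 2.373 = 183.1 Wh
Step 2: t = E_pack / P = 183.1 / 703.9 = 0.2601 hr

0.2601 hr


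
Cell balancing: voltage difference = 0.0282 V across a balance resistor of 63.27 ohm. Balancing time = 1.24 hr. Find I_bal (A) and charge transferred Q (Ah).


I_bal = dV / R = 0.0282 / 63.27 = 4.4571e-04 A
Q = I_bal * t = 4.4571e-04 * 1.24 = 5.527e-04 Ah

I=4.4571e-04 A, Q=5.527e-04 Ah


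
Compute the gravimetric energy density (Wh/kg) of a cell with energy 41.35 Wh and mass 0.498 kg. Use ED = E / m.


ED = E / m = 41.35 / 0.498 = 83.03 Wh/kg

83.03 Wh/kg


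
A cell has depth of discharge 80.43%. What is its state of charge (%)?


SOC = 100 - DOD = 100 - 80.43 = 19.57%

19.57%


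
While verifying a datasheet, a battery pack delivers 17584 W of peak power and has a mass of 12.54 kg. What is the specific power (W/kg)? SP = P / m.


Specific power = 17584 W / 12.54 kg = 1402 W/kg

1402 W/kg


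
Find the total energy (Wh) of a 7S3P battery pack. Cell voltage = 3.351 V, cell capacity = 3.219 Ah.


E = Ns * Vcell * Np * Ccell = 7 * 3.351 * 3 * 3.219 = 226.5 Wh

226.5 Wh


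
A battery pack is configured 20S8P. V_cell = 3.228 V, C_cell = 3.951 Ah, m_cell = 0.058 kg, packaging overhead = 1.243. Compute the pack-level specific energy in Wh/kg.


Step 1: V_pack = 20 * 3.228 = 64.56 V
Step 2: C_pack = 8 * 3.951 = 31.608 Ah
Step 3: E_pack = V_pack * C_pack = 64.56 * 31.608 = 2040.6 Wh
Step 4: m_pack = 20 * 8 * 0.058 * 1.243 = 11.535 kg
Step 5: ED = E_pack / m_pack = 2040.6 / 11.535 = 176.9 Wh/kg

176.9 Wh/kg


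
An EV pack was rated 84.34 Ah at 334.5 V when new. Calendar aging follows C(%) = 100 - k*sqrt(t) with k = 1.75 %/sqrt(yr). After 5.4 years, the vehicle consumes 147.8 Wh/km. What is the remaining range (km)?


Step 1: capacity retention = 100 - 1.75 * sqrt(5.4) = 100 - 1.75 * 2.3238 = 95.933%
Step 2: C_now = 84.34 * 95.933/100 = 80.91 Ah
Step 3: E_pack = V * C_now = 334.5 * 80.91 = 27064 Wh
Step 4: range = E_pack / consumption = 27064 / 147.8 = 183.1 km

183.1 km


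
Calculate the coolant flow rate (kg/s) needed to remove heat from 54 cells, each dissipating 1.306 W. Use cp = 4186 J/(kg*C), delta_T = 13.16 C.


Q_total = 54 * 1.306 = 70.524 W
m_dot = Q_total / (cp * dT) = 70.524 / (4186 * 13.16) = 0.001280 kg/s

0.001280 kg/s


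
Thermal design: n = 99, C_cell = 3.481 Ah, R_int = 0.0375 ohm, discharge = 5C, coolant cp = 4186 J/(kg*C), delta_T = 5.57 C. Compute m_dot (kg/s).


Step 1: I = 5 * 3.481 = 17.405 A
Step 2: Q_cell = I^2 * R = 17.405^2 * 0.0375 = 11.36 W
Step 3: Q_total = 99 * 11.36 = 1124.6 W
Step 4: m_dot = Q_total / (cp * dT) = 1124.6 / (4186 * 5.57) = 0.04823 kg/s

0.04823 kg/s


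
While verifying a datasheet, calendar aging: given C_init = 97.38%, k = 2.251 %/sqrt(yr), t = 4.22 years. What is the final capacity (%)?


sqrt(t) = sqrt(4.22) = 2.0543
C_final = 97.38 - 2.251 * 2.0543 = 92.76%

92.76%


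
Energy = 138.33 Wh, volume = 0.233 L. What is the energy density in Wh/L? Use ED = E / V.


ED = E / V = 138.33 / 0.233 = 593.7 Wh/L

593.7 Wh/L


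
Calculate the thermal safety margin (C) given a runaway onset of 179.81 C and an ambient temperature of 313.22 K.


Convert: T_ambient = 313.22 K = 40.07 C
margin = 179.81 - 40.07 = 139.74 C

139.74 C


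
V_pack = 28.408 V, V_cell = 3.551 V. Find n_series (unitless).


Rearranging: n = V_pack / V_cell = 28.408 / 3.551 = 8 cells

8


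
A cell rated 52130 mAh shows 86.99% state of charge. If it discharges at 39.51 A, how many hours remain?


Convert: C_total = 52130 mAh = 52.13 Ah
Step 1: remaining = SOC/100 * C_total = 86.99/100 * 52.13 = 45.348 Ah
Step 2: t = remaining / I = 45.348 / 39.51 = 1.148 hr

1.148 hr


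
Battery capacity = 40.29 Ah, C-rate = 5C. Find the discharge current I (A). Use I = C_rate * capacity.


At 5C: I = 5 * 40.29 Ah = 201.45 A

201.45 A


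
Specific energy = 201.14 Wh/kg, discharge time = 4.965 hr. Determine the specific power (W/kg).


P_specific = E / t = 201.14 / 4.965 = 40.51 W/kg

40.51 W/kg


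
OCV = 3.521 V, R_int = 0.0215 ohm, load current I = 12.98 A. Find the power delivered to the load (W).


Step 1: V_terminal = OCV - I*R = 3.521 - 12.98 * 0.0215 = 3.2419 V
Step 2: P_out = V_terminal * I = 3.2419 * 12.98 = 42.08 W

42.08 W


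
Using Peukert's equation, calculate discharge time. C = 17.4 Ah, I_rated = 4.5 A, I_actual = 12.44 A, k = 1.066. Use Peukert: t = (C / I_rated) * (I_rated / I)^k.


Step 1: t_rated = C / I_rated = 17.4 / 4.5 = 3.8667 hr
Step 2: ratio = 4.5 / 12.44 = 0.36174
Step 3: ratio^k = 0.36174^1.066 = 0.33826
Step 4: t = t_rated * ratio^k = 3.8667 * 0.33826 = 1.308 hr

1.308 hr


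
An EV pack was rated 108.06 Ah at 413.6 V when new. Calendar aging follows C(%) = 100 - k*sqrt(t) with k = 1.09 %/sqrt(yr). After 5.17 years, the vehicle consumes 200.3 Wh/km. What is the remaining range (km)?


Step 1: capacity retention = 100 - 1.09 * sqrt(5.17) = 100 - 1.09 * 2.2738 = 97.522%
Step 2: C_now = 108.06 * 97.522/100 = 105.38 Ah
Step 3: E_pack = V * C_now = 413.6 * 105.38 = 43585 Wh
Step 4: range = E_pack / consumption = 43585 / 200.3 = 217.6 km

217.6 km
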